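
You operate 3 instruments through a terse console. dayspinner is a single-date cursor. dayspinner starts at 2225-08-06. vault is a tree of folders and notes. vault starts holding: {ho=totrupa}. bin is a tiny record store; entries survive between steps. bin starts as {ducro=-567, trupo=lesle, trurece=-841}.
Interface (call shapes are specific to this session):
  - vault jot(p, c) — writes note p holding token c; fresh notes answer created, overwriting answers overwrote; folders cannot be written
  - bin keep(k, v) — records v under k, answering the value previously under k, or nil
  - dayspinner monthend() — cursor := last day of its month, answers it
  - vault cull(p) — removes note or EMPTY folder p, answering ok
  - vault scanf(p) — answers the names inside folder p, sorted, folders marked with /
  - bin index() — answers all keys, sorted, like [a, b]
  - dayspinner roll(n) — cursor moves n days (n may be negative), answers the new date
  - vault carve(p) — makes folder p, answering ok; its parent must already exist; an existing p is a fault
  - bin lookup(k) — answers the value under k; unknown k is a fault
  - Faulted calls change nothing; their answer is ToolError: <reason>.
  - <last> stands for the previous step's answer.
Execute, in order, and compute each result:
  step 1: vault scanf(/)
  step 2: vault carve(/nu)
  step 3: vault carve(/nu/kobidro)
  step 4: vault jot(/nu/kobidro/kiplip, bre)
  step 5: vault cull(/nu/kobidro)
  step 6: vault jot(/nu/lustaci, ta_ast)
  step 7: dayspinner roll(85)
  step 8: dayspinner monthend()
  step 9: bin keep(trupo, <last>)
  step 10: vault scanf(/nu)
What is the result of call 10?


Invoking vault scanf passing p→/, and get [ho].
Next I call vault carve passing p→/nu, which returns ok.
Using vault carve passing p→/nu/kobidro: ok.
Calling vault jot passing p→/nu/kobidro/kiplip, c→bre, and get created.
I call vault cull passing p→/nu/kobidro, and see ToolError: not empty.
Invoking vault jot passing p→/nu/lustaci, c→ta_ast, → created.
I try dayspinner roll passing n→85, and observe 2225-10-30.
I invoke dayspinner monthend: 2225-10-31.
I invoke bin keep passing k→trupo, v→<last>, giving lesle.
Then vault scanf passing p→/nu, yielding [kobidro/, lustaci].

Answer: [kobidro/, lustaci]


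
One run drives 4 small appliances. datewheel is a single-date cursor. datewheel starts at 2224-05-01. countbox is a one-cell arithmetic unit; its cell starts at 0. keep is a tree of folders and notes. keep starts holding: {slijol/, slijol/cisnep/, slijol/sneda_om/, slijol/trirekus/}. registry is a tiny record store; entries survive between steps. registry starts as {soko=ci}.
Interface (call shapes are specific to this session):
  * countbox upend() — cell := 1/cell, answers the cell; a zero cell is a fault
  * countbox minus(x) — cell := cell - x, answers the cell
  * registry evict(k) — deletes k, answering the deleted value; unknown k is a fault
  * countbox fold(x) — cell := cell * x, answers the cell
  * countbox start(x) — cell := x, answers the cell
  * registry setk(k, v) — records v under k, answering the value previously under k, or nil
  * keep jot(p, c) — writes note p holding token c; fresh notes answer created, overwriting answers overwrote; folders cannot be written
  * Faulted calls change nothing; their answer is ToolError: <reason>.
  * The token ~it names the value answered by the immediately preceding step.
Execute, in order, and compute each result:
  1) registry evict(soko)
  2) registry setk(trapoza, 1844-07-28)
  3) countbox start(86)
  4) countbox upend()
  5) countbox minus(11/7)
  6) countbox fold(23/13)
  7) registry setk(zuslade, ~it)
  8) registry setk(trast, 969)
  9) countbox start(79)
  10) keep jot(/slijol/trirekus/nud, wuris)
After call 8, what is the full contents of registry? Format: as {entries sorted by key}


Answer: {trapoza=1844-07-28, trast=969, zuslade=-21597/7826}

Derivation:
Act: registry evict[k=soko]
Obs: ci
Act: registry setk[k=trapoza; v=1844-07-28]
Obs: nil
Act: countbox start[x=86]
Obs: 86
Act: countbox upend[]
Obs: 1/86
Act: countbox minus[x=11/7]
Obs: -939/602
Act: countbox fold[x=23/13]
Obs: -21597/7826
Act: registry setk[k=zuslade; v=~it]
Obs: nil
Act: registry setk[k=trast; v=969]
Obs: nil
Act: countbox start[x=79]
Obs: 79
Act: keep jot[p=/slijol/trirekus/nud; c=wuris]
Obs: created


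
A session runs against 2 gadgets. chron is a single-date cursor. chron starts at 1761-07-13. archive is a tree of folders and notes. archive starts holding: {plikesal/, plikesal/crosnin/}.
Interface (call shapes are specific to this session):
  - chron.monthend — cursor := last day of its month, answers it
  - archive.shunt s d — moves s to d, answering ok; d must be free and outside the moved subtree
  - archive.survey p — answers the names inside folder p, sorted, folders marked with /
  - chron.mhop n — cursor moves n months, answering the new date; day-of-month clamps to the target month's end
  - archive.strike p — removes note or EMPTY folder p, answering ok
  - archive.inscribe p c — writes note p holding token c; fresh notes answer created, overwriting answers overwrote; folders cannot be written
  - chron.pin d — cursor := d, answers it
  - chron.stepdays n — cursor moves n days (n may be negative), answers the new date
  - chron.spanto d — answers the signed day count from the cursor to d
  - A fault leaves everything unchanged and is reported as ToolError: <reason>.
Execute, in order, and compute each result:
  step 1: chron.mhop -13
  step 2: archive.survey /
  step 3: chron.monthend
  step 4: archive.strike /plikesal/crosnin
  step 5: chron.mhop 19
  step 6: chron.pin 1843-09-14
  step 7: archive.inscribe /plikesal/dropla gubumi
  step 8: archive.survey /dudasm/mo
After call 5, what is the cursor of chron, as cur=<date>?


-- mhop(n='-13') -> 1760-06-13
-- survey(p='/') -> [plikesal/]
-- monthend() -> 1760-06-30
-- strike(p='/plikesal/crosnin') -> ok
-- mhop(n='19') -> 1762-01-30
-- pin(d='1843-09-14') -> 1843-09-14
-- inscribe(p='/plikesal/dropla', c='gubumi') -> created
-- survey(p='/dudasm/mo') -> ToolError: not found

Answer: cur=1762-01-30


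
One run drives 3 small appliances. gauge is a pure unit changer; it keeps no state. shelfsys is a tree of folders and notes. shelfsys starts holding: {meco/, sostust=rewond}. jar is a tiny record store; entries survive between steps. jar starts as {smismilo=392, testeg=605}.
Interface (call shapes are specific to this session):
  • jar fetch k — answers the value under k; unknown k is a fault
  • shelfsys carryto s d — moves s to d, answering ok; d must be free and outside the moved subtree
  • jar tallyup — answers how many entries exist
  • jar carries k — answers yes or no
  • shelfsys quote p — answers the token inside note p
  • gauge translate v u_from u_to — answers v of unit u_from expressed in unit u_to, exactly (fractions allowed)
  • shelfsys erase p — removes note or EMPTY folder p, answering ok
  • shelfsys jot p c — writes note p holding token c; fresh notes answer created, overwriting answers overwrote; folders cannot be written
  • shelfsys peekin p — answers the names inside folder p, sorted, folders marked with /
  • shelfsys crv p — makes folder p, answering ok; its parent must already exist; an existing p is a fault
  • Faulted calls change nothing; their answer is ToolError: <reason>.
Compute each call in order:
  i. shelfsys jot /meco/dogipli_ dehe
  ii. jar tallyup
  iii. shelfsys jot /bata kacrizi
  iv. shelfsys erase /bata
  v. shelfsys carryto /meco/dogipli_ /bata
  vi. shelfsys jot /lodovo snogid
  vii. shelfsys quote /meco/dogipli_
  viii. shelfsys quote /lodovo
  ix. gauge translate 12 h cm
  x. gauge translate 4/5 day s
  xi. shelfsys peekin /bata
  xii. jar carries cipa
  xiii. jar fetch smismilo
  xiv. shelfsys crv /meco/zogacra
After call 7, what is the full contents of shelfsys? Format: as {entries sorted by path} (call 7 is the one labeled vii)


>> shelfsys jot(/meco/dogipli_, dehe)
<< created
>> jar tallyup()
<< 2
>> shelfsys jot(/bata, kacrizi)
<< created
>> shelfsys erase(/bata)
<< ok
>> shelfsys carryto(/meco/dogipli_, /bata)
<< ok
>> shelfsys jot(/lodovo, snogid)
<< created
>> shelfsys quote(/meco/dogipli_)
<< ToolError: not found
>> shelfsys quote(/lodovo)
<< snogid
>> gauge translate(12, h, cm)
<< ToolError: incompatible units
>> gauge translate(4/5, day, s)
<< 69120
>> shelfsys peekin(/bata)
<< ToolError: not a directory
>> jar carries(cipa)
<< no
>> jar fetch(smismilo)
<< 392
>> shelfsys crv(/meco/zogacra)
<< ok

Answer: {bata=dehe, lodovo=snogid, meco/, sostust=rewond}


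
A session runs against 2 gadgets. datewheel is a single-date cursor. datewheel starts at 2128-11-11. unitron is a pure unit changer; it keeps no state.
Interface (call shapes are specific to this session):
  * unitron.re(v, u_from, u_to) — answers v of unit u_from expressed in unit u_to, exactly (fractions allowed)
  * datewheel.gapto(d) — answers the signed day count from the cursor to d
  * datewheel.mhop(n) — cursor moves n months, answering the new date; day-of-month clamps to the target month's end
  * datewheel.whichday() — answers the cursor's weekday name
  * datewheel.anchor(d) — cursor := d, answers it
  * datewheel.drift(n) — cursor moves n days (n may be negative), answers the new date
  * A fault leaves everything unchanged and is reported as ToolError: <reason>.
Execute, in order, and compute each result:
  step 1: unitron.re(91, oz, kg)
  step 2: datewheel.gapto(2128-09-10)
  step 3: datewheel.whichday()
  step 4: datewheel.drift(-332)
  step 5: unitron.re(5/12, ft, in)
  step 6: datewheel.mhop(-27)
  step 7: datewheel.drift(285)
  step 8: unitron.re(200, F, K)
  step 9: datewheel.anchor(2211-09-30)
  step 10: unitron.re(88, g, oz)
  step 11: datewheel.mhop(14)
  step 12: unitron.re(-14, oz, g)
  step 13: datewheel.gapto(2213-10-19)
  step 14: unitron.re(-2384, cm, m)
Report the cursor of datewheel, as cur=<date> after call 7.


Answer: cur=2126-06-27

Derivation:
I invoke re using v: 91, u_from: oz, u_to: kg, giving 4127690567/1600000000.
Calling gapto using d: 2128-09-10, giving -62.
I use whichday(), → Thursday.
I use drift using n: -332, — result: 2127-12-15.
I call re using v: 5/12, u_from: ft, u_to: in, → 5.
Calling mhop using n: -27, — result: 2125-09-15.
Next I call drift using n: 285, → 2126-06-27.
I try re using v: 200, u_from: F, u_to: K, → 21989/60.
I try anchor using d: 2211-09-30, and observe 2211-09-30.
I call re using v: 88, u_from: g, u_to: oz, and see 12800000/4123567.
Invoking mhop using n: 14, giving 2212-11-30.
Invoking re using v: -14, u_from: oz, u_to: g, → -317514659/800000.
Calling gapto using d: 2213-10-19, yielding 323.
I call re using v: -2384, u_from: cm, u_to: m, and get -596/25.


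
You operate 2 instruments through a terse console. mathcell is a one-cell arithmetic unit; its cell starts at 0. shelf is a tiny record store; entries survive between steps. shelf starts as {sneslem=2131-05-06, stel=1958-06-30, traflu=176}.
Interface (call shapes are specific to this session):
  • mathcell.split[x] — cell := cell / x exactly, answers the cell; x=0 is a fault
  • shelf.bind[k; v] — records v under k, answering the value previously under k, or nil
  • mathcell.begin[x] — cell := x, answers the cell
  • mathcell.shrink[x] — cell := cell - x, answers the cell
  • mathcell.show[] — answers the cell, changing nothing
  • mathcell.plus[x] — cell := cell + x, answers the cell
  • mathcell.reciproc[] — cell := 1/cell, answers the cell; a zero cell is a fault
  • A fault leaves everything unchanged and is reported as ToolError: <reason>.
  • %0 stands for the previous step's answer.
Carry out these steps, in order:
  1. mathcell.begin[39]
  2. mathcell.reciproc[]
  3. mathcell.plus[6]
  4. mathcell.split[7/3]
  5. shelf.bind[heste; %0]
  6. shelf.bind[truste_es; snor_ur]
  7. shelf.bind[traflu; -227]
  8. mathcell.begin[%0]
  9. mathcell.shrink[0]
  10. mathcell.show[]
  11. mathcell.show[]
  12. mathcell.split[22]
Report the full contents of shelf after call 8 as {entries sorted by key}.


I call begin(x='39'), → 39.
Using reciproc(), yielding 1/39.
I run plus(x='6'), yielding 235/39.
I use split(x='7/3'), yielding 235/91.
I run bind(k='heste', v='%0'), and observe nil.
Now I run bind(k='truste_es', v='snor_ur'), and see nil.
I call bind(k='traflu', v='-227'), and see 176.
Next I call begin(x='%0'), which returns 176.
I try shrink(x='0'), — result: 176.
I use show: 176.
I run show, and get 176.
Then split(x='22'), giving 8.

Answer: {heste=235/91, sneslem=2131-05-06, stel=1958-06-30, traflu=-227, truste_es=snor_ur}


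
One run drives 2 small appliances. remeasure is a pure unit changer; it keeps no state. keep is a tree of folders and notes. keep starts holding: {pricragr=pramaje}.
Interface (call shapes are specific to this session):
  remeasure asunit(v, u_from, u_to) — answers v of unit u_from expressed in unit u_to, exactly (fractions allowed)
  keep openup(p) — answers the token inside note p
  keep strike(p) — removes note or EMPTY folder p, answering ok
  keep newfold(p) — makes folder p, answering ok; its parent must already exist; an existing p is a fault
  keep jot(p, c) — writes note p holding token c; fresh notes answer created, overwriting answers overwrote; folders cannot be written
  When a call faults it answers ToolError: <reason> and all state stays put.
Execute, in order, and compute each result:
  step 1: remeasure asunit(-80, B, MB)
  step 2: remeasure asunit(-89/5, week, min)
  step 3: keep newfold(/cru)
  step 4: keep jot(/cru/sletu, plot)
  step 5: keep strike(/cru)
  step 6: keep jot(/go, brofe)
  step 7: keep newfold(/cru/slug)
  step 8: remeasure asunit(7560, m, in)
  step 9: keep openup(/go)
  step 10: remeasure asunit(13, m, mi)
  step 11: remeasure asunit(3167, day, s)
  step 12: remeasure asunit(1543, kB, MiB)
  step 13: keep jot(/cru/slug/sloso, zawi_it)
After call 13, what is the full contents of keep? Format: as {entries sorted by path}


Answer: {cru/, cru/sletu=plot, cru/slug/, cru/slug/sloso=zawi_it, go=brofe, pricragr=pramaje}

Derivation:
[in] remeasure asunit v: -80 u_from: B u_to: MB
  -1/12500
[in] remeasure asunit v: -89/5 u_from: week u_to: min
  -179424
[in] keep newfold p: /cru
  ok
[in] keep jot p: /cru/sletu c: plot
  created
[in] keep strike p: /cru
  ToolError: not empty
[in] keep jot p: /go c: brofe
  created
[in] keep newfold p: /cru/slug
  ok
[in] remeasure asunit v: 7560 u_from: m u_to: in
  37800000/127
[in] keep openup p: /go
  brofe
[in] remeasure asunit v: 13 u_from: m u_to: mi
  1625/201168
[in] remeasure asunit v: 3167 u_from: day u_to: s
  273628800
[in] remeasure asunit v: 1543 u_from: kB u_to: MiB
  192875/131072
[in] keep jot p: /cru/slug/sloso c: zawi_it
  created


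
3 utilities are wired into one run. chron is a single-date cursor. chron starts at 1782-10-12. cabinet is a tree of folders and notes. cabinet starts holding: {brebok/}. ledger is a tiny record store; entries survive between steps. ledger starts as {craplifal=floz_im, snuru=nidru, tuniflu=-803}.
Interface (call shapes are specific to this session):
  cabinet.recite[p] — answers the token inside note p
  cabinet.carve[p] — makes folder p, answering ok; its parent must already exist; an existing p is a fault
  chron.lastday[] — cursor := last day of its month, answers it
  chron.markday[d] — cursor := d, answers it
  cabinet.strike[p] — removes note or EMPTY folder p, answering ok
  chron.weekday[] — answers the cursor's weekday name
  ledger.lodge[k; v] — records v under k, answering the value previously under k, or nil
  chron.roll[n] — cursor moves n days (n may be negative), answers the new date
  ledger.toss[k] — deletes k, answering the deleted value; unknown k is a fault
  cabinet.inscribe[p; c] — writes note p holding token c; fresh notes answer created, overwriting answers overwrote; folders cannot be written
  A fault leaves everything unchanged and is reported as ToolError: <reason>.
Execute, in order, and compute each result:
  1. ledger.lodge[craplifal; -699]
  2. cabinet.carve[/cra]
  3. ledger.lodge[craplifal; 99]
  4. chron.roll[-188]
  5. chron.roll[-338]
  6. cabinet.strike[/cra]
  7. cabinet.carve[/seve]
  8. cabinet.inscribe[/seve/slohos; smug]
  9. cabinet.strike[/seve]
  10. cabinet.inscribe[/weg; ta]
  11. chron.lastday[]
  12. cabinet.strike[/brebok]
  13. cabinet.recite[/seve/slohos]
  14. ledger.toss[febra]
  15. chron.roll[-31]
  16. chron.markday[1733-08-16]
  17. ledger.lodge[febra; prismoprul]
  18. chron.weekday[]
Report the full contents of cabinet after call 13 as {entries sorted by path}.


~$ lodge k→craplifal v→-699
:: floz_im
~$ carve p→/cra
:: ok
~$ lodge k→craplifal v→99
:: -699
~$ roll n→-188
:: 1782-04-07
~$ roll n→-338
:: 1781-05-04
~$ strike p→/cra
:: ok
~$ carve p→/seve
:: ok
~$ inscribe p→/seve/slohos c→smug
:: created
~$ strike p→/seve
:: ToolError: not empty
~$ inscribe p→/weg c→ta
:: created
~$ lastday
:: 1781-05-31
~$ strike p→/brebok
:: ok
~$ recite p→/seve/slohos
:: smug
~$ toss k→febra
:: ToolError: no such key febra
~$ roll n→-31
:: 1781-04-30
~$ markday d→1733-08-16
:: 1733-08-16
~$ lodge k→febra v→prismoprul
:: nil
~$ weekday
:: Sunday

Answer: {seve/, seve/slohos=smug, weg=ta}


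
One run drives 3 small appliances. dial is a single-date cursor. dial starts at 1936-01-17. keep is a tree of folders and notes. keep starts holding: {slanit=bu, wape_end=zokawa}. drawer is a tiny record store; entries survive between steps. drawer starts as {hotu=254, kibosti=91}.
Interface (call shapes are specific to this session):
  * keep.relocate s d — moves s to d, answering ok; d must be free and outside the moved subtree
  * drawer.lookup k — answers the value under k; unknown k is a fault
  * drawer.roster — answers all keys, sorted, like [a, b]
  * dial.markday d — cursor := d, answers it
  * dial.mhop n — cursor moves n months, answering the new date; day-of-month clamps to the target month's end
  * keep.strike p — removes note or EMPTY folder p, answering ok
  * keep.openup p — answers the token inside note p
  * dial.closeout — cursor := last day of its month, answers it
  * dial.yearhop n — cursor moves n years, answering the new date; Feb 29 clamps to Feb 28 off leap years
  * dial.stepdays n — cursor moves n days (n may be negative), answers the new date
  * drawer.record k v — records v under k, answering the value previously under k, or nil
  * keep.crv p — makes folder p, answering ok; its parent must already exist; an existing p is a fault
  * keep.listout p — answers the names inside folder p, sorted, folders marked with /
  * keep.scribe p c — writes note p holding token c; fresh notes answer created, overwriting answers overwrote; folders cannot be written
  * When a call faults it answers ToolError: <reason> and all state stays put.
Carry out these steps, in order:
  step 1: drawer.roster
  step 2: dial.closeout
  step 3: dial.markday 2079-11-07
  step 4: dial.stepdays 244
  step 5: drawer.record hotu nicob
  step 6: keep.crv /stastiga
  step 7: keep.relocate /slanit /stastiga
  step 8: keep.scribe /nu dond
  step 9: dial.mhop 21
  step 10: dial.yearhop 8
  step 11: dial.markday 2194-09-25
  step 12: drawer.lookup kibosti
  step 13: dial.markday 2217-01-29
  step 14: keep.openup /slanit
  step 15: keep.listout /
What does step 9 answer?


Answer: 2082-04-08

Derivation:
-- roster() -> [hotu, kibosti]
-- closeout() -> 1936-01-31
-- markday(d: 2079-11-07) -> 2079-11-07
-- stepdays(n: 244) -> 2080-07-08
-- record(k: hotu, v: nicob) -> 254
-- crv(p: /stastiga) -> ok
-- relocate(s: /slanit, d: /stastiga) -> ToolError: exists
-- scribe(p: /nu, c: dond) -> created
-- mhop(n: 21) -> 2082-04-08
-- yearhop(n: 8) -> 2090-04-08
-- markday(d: 2194-09-25) -> 2194-09-25
-- lookup(k: kibosti) -> 91
-- markday(d: 2217-01-29) -> 2217-01-29
-- openup(p: /slanit) -> bu
-- listout(p: /) -> [nu, slanit, stastiga/, wape_end]


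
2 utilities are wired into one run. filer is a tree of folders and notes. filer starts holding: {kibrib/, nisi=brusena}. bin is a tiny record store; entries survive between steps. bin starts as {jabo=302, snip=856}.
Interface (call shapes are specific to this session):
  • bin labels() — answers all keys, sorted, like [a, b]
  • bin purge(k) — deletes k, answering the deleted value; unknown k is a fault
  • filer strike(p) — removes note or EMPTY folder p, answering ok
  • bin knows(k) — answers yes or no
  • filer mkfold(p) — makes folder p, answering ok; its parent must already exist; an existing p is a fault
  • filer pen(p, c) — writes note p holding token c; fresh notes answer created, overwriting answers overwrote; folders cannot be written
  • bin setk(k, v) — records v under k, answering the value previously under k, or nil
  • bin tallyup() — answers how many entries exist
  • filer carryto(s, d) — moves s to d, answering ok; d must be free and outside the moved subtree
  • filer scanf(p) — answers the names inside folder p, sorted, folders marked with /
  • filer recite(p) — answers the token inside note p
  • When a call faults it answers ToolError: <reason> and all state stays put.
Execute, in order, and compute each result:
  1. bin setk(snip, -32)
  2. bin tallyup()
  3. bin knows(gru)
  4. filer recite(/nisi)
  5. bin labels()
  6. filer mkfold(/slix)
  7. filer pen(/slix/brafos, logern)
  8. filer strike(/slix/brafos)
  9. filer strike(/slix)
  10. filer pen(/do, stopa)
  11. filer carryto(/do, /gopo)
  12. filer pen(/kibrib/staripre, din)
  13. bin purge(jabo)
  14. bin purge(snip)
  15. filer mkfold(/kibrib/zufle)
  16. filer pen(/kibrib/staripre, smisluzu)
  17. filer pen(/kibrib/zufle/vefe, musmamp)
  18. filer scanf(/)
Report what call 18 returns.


Answer: [gopo, kibrib/, nisi]

Derivation:
% bin setk k: snip v: -32
  856
% bin tallyup
  2
% bin knows k: gru
  no
% filer recite p: /nisi
  brusena
% bin labels
  [jabo, snip]
% filer mkfold p: /slix
  ok
% filer pen p: /slix/brafos c: logern
  created
% filer strike p: /slix/brafos
  ok
% filer strike p: /slix
  ok
% filer pen p: /do c: stopa
  created
% filer carryto s: /do d: /gopo
  ok
% filer pen p: /kibrib/staripre c: din
  created
% bin purge k: jabo
  302
% bin purge k: snip
  -32
% filer mkfold p: /kibrib/zufle
  ok
% filer pen p: /kibrib/staripre c: smisluzu
  overwrote
% filer pen p: /kibrib/zufle/vefe c: musmamp
  created
% filer scanf p: /
  [gopo, kibrib/, nisi]


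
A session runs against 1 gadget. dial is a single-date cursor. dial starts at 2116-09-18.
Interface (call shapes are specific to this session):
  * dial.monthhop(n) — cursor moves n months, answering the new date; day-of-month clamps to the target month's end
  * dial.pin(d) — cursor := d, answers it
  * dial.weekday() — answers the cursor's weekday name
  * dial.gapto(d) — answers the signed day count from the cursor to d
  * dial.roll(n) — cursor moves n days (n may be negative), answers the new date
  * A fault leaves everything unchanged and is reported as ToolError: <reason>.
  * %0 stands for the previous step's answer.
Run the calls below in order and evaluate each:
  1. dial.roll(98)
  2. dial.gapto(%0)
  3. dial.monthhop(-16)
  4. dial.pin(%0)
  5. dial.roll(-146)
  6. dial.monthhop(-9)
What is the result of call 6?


Answer: 2114-07-01

Derivation:
Act: dial.roll[98]
Obs: 2116-12-25
Act: dial.gapto[%0]
Obs: 0
Act: dial.monthhop[-16]
Obs: 2115-08-25
Act: dial.pin[%0]
Obs: 2115-08-25
Act: dial.roll[-146]
Obs: 2115-04-01
Act: dial.monthhop[-9]
Obs: 2114-07-01


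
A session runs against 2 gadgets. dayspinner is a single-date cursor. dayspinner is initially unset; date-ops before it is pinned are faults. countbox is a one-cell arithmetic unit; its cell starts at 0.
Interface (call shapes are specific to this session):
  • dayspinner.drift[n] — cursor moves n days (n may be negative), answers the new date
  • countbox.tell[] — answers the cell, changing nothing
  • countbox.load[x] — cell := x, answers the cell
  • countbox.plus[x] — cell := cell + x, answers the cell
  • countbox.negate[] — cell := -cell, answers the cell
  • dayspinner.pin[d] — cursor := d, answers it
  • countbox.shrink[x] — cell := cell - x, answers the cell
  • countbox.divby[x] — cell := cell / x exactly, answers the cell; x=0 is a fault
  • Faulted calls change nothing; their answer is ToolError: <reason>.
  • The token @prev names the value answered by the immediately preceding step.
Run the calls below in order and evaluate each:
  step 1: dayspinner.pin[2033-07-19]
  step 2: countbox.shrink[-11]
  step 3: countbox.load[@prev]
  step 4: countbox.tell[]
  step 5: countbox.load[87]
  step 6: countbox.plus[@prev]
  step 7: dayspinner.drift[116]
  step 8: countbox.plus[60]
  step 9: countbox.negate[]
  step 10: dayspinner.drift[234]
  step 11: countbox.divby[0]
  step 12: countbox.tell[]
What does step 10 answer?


Next I call dayspinner.pin(d='2033-07-19'), and get 2033-07-19.
Invoking countbox.shrink(x='-11'), and get 11.
Using countbox.load(x='@prev'): 11.
I invoke countbox.tell, and get 11.
Using countbox.load(x='87'), and observe 87.
I use countbox.plus(x='@prev'), — result: 174.
Now I run dayspinner.drift(n='116'), — result: 2033-11-12.
Invoking countbox.plus(x='60'), → 234.
Next I call countbox.negate, yielding -234.
I call dayspinner.drift(n='234'), → 2034-07-04.
I try countbox.divby(x='0'), yielding ToolError: division by zero.
Then countbox.tell, giving -234.

Answer: 2034-07-04


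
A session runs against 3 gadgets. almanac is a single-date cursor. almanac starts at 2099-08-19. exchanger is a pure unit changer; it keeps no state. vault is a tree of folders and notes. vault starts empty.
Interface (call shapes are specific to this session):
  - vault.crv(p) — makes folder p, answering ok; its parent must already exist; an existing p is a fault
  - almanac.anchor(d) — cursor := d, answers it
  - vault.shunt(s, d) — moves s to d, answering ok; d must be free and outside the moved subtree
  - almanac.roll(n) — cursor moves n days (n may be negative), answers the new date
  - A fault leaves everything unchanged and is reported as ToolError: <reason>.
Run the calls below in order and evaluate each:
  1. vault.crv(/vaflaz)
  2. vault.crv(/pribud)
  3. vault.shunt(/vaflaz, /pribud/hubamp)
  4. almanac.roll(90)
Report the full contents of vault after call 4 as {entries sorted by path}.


Act: vault.crv[p='/vaflaz']
Obs: ok
Act: vault.crv[p='/pribud']
Obs: ok
Act: vault.shunt[s='/vaflaz'; d='/pribud/hubamp']
Obs: ok
Act: almanac.roll[n='90']
Obs: 2099-11-17

Answer: {pribud/, pribud/hubamp/}


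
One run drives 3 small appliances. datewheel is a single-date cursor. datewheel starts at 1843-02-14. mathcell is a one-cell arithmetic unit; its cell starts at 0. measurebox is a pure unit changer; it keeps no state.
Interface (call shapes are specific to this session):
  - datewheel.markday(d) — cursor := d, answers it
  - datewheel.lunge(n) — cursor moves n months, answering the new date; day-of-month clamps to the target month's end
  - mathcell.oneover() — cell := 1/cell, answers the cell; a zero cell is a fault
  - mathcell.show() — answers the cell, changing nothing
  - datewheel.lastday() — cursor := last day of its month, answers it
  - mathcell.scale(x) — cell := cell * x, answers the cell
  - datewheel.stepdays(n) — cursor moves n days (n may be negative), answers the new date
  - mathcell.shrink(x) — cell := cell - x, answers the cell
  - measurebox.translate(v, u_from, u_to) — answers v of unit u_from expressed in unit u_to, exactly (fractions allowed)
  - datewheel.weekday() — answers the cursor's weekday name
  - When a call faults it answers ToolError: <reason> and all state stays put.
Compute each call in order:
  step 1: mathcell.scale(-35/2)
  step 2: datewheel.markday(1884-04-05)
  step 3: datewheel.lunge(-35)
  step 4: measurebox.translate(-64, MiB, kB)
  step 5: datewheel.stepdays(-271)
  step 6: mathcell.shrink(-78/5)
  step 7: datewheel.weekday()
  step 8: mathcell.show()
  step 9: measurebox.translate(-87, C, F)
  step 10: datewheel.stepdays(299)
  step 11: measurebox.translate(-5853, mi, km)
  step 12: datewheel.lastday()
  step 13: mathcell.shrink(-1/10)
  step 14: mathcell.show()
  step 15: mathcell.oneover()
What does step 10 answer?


Answer: 1881-06-02

Derivation:
Using mathcell.scale with x: -35/2, and see 0.
Using datewheel.markday with d: 1884-04-05, yielding 1884-04-05.
Invoking datewheel.lunge with n: -35, and observe 1881-05-05.
I use measurebox.translate with v: -64, u_from: MiB, u_to: kB, yielding -8388608/125.
I try datewheel.stepdays with n: -271, → 1880-08-07.
Using mathcell.shrink with x: -78/5, — result: 78/5.
Using datewheel.weekday(), giving Saturday.
I call mathcell.show, and observe 78/5.
Using measurebox.translate with v: -87, u_from: C, u_to: F, → -623/5.
Now I run datewheel.stepdays with n: 299, — result: 1881-06-02.
I run measurebox.translate with v: -5853, u_from: mi, u_to: km, and get -147179538/15625.
Calling datewheel.lastday(), and see 1881-06-30.
Using mathcell.shrink with x: -1/10, and observe 157/10.
Next I call mathcell.show, yielding 157/10.
I call mathcell.oneover(): 10/157.


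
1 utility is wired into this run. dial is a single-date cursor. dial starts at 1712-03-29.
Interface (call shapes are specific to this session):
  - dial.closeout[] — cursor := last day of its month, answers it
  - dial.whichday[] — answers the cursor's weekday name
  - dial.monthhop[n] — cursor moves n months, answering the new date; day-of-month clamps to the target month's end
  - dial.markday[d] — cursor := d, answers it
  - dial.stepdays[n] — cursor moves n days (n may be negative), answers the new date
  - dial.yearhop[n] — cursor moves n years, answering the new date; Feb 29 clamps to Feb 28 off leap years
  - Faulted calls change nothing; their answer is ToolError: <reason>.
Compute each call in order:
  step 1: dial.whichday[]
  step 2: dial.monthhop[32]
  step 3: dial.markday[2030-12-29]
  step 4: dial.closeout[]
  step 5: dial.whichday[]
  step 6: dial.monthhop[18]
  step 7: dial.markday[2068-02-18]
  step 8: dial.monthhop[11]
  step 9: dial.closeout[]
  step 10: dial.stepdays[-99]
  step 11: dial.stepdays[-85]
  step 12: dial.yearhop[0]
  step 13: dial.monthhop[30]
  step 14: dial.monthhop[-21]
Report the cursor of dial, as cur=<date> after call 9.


Then dial.whichday, and get Tuesday.
Calling dial.monthhop on n→32, → 1714-11-29.
Invoking dial.markday on d→2030-12-29, and get 2030-12-29.
I invoke dial.closeout(), and get 2030-12-31.
Next I call dial.whichday(), which returns Tuesday.
Calling dial.monthhop on n→18, and get 2032-06-30.
Using dial.markday on d→2068-02-18, → 2068-02-18.
I use dial.monthhop on n→11, and see 2069-01-18.
Using dial.closeout, and see 2069-01-31.
I call dial.stepdays on n→-99, → 2068-10-24.
I use dial.stepdays on n→-85, and see 2068-07-31.
I try dial.yearhop on n→0: 2068-07-31.
I run dial.monthhop on n→30, and get 2071-01-31.
I call dial.monthhop on n→-21, and see 2069-04-30.

Answer: cur=2069-01-31


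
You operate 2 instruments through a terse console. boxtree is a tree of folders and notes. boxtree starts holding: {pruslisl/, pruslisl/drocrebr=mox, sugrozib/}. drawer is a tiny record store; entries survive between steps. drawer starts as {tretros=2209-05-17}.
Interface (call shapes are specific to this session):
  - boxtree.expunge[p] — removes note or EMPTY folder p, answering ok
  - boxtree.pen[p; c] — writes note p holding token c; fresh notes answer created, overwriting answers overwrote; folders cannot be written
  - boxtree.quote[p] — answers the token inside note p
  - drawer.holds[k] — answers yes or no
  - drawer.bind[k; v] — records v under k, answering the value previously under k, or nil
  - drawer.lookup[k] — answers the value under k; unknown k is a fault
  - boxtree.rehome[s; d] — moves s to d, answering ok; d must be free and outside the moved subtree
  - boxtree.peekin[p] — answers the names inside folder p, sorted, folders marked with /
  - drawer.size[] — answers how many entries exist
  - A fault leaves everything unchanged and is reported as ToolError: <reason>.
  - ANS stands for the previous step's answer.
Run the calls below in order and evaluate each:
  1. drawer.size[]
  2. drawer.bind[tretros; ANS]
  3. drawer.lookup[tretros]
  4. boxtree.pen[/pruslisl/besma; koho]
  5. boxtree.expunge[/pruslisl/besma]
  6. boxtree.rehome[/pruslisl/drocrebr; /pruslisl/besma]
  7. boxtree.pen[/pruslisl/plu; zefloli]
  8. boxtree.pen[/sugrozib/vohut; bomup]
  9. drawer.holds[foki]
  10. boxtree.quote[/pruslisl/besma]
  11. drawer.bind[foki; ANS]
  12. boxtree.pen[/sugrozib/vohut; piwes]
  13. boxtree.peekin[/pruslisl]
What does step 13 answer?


Answer: [besma, plu]

Derivation:
Next I call drawer.size, → 1.
Then drawer.bind with k: tretros, v: ANS: 2209-05-17.
I run drawer.lookup with k: tretros, and see 1.
I call boxtree.pen with p: /pruslisl/besma, c: koho, giving created.
Invoking boxtree.expunge with p: /pruslisl/besma, which returns ok.
I try boxtree.rehome with s: /pruslisl/drocrebr, d: /pruslisl/besma, yielding ok.
Now I run boxtree.pen with p: /pruslisl/plu, c: zefloli, and get created.
I run boxtree.pen with p: /sugrozib/vohut, c: bomup, and observe created.
Then drawer.holds with k: foki, and see no.
Now I run boxtree.quote with p: /pruslisl/besma, and get mox.
Now I run drawer.bind with k: foki, v: ANS, which returns nil.
Now I run boxtree.pen with p: /sugrozib/vohut, c: piwes: overwrote.
I use boxtree.peekin with p: /pruslisl, yielding [besma, plu].


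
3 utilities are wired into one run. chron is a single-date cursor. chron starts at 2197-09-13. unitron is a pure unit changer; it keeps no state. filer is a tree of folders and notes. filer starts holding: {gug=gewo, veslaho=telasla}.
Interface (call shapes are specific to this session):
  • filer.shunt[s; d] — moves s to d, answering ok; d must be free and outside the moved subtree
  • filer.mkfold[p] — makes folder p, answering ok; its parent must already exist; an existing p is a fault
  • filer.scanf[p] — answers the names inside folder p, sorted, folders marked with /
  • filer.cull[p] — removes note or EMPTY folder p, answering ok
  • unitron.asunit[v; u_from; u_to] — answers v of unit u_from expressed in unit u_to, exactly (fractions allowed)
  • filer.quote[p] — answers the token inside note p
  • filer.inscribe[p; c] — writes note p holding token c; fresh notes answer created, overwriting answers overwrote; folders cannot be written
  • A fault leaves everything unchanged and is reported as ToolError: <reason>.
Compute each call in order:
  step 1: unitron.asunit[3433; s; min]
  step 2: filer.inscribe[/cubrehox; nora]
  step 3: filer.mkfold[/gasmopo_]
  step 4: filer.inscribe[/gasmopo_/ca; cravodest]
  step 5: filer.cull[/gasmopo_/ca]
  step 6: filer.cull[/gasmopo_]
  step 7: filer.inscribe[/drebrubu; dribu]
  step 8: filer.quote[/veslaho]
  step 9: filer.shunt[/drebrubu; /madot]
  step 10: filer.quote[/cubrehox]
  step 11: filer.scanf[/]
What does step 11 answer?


==> asunit(v=3433, u_from=s, u_to=min)
<== 3433/60
==> inscribe(p=/cubrehox, c=nora)
<== created
==> mkfold(p=/gasmopo_)
<== ok
==> inscribe(p=/gasmopo_/ca, c=cravodest)
<== created
==> cull(p=/gasmopo_/ca)
<== ok
==> cull(p=/gasmopo_)
<== ok
==> inscribe(p=/drebrubu, c=dribu)
<== created
==> quote(p=/veslaho)
<== telasla
==> shunt(s=/drebrubu, d=/madot)
<== ok
==> quote(p=/cubrehox)
<== nora
==> scanf(p=/)
<== [cubrehox, gug, madot, veslaho]

Answer: [cubrehox, gug, madot, veslaho]


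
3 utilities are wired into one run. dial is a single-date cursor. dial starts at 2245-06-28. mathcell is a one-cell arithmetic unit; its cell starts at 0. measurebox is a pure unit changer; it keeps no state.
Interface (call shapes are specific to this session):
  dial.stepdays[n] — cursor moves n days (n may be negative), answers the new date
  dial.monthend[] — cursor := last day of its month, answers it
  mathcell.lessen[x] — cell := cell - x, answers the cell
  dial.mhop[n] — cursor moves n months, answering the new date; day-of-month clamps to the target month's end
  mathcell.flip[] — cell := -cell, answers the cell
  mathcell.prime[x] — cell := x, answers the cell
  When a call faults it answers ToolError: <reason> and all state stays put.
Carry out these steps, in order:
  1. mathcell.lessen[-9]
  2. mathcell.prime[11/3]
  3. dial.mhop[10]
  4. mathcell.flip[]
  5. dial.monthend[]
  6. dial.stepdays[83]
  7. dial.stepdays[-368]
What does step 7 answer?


Answer: 2245-07-19

Derivation:
Act: mathcell.lessen[x: -9]
Obs: 9
Act: mathcell.prime[x: 11/3]
Obs: 11/3
Act: dial.mhop[n: 10]
Obs: 2246-04-28
Act: mathcell.flip[]
Obs: -11/3
Act: dial.monthend[]
Obs: 2246-04-30
Act: dial.stepdays[n: 83]
Obs: 2246-07-22
Act: dial.stepdays[n: -368]
Obs: 2245-07-19


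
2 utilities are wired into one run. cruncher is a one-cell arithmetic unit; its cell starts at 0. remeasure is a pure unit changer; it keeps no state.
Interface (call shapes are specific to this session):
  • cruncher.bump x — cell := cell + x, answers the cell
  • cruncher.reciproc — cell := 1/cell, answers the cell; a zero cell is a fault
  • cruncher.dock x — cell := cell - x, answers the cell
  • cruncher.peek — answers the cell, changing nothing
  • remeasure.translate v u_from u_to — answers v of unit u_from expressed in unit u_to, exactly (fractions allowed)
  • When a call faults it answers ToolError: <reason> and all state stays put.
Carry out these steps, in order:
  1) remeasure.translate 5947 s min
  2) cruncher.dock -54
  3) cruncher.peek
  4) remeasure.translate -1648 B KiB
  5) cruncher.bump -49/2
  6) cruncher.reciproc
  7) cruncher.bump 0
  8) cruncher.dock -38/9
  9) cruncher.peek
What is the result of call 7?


Answer: 2/59

Derivation:
→ translate(v→5947, u_from→s, u_to→min)
← 5947/60
→ dock(x→-54)
← 54
→ peek()
← 54
→ translate(v→-1648, u_from→B, u_to→KiB)
← -103/64
→ bump(x→-49/2)
← 59/2
→ reciproc()
← 2/59
→ bump(x→0)
← 2/59
→ dock(x→-38/9)
← 2260/531
→ peek()
← 2260/531


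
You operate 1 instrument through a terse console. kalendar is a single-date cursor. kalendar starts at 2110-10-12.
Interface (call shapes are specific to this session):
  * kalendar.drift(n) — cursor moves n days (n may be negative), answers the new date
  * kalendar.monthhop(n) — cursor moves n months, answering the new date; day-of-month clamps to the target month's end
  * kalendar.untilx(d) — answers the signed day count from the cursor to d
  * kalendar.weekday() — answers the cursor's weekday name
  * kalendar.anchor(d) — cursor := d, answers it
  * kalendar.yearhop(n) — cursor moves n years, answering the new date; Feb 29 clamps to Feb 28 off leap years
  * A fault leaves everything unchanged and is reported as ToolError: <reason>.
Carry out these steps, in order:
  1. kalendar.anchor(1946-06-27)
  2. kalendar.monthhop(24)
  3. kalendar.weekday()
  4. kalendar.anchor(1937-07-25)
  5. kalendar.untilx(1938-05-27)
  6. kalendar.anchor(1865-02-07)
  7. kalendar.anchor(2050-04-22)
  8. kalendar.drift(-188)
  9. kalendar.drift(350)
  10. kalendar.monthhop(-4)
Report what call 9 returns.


CALL kalendar.anchor[1946-06-27]
RET  1946-06-27
CALL kalendar.monthhop[24]
RET  1948-06-27
CALL kalendar.weekday[]
RET  Sunday
CALL kalendar.anchor[1937-07-25]
RET  1937-07-25
CALL kalendar.untilx[1938-05-27]
RET  306
CALL kalendar.anchor[1865-02-07]
RET  1865-02-07
CALL kalendar.anchor[2050-04-22]
RET  2050-04-22
CALL kalendar.drift[-188]
RET  2049-10-16
CALL kalendar.drift[350]
RET  2050-10-01
CALL kalendar.monthhop[-4]
RET  2050-06-01

Answer: 2050-10-01


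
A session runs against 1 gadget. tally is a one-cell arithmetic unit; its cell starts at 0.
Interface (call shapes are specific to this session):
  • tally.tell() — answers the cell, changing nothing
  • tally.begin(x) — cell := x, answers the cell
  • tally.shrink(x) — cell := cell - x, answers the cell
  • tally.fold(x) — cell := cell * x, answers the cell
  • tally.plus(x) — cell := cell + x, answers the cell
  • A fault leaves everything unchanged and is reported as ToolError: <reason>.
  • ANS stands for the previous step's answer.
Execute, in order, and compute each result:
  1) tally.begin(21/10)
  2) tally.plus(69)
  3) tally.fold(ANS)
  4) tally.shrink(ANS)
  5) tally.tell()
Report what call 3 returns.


Answer: 505521/100

Derivation:
I use tally.begin using x: 21/10, and see 21/10.
I run tally.plus using x: 69, and observe 711/10.
Then tally.fold using x: ANS, which returns 505521/100.
I invoke tally.shrink using x: ANS: 0.
I call tally.tell, → 0.
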